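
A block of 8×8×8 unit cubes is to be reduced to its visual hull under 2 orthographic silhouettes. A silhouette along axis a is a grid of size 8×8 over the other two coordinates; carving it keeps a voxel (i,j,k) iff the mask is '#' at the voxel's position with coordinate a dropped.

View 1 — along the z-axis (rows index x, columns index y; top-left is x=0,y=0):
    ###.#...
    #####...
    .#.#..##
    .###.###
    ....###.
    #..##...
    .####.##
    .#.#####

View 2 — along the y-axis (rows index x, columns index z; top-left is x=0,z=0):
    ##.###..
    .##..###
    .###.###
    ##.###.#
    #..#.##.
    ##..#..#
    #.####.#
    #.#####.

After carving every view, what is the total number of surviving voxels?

full grid |V| = 512
carve view 1 (along z, XY-mask fill 37/64): 296 voxels remain
carve view 2 (along y, XZ-mask fill 42/64): 201 voxels remain

|visual hull| = 201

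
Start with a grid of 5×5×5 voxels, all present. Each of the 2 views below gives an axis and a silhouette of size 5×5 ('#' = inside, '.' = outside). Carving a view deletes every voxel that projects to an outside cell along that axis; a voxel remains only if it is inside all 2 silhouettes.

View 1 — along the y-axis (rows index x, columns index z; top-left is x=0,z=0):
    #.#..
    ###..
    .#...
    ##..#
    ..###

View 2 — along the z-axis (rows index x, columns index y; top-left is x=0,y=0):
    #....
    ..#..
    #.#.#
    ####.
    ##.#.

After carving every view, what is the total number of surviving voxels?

initial block: 5^3 = 125
step 1: project along y, AND mask (12/25) → |grid| = 60
step 2: project along z, AND mask (12/25) → |grid| = 29

voxel count = 29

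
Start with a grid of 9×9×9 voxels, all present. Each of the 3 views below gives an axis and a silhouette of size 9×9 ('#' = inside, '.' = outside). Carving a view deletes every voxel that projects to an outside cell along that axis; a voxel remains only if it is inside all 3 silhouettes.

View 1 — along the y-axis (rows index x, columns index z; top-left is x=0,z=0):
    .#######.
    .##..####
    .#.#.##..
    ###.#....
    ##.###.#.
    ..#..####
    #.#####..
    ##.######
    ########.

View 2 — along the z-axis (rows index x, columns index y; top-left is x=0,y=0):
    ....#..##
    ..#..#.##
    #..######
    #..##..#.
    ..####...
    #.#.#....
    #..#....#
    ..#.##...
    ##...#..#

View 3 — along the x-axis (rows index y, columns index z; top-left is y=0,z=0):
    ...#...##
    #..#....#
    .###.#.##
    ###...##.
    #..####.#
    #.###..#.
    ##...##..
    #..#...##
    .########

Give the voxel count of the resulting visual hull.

113 voxels

start: 9×9×9 = 729 voxels
[1] y-view keeps 54 columns → grid now 486
[2] z-view keeps 35 columns → grid now 202
[3] x-view keeps 44 columns → grid now 113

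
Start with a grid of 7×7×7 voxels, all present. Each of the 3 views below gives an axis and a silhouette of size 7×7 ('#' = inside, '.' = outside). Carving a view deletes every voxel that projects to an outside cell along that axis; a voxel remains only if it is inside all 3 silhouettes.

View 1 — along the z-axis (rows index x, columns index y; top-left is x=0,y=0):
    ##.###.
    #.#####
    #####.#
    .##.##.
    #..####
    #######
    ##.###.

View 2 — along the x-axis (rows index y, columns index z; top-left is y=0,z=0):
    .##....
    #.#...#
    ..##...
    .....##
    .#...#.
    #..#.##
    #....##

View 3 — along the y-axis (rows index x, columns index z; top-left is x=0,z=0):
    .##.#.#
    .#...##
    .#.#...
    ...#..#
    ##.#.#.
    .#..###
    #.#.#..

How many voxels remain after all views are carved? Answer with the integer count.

full grid |V| = 343
step 1: project along z, AND mask (38/49) → |grid| = 266
step 2: project along x, AND mask (18/49) → |grid| = 97
step 3: project along y, AND mask (22/49) → |grid| = 46

remaining voxels: 46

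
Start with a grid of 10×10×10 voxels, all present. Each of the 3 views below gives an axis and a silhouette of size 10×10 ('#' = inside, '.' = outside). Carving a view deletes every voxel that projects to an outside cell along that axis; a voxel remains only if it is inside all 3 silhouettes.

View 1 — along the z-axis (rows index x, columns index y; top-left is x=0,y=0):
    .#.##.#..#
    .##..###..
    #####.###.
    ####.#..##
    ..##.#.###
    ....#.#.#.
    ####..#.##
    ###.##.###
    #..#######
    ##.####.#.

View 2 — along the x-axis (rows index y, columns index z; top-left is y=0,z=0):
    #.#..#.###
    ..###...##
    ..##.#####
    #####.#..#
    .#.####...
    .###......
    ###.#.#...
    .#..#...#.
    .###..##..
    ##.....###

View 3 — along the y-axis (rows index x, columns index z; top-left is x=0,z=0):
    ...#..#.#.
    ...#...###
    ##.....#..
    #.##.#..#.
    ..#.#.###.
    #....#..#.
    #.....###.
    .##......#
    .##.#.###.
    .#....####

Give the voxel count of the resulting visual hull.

voxel count = 137

before carving: 1000 voxels (10×10×10)
after view 1 [z-axis, 64 of 100 cells solid] → remaining = 640
after view 2 [x-axis, 51 of 100 cells solid] → remaining = 330
after view 3 [y-axis, 41 of 100 cells solid] → remaining = 137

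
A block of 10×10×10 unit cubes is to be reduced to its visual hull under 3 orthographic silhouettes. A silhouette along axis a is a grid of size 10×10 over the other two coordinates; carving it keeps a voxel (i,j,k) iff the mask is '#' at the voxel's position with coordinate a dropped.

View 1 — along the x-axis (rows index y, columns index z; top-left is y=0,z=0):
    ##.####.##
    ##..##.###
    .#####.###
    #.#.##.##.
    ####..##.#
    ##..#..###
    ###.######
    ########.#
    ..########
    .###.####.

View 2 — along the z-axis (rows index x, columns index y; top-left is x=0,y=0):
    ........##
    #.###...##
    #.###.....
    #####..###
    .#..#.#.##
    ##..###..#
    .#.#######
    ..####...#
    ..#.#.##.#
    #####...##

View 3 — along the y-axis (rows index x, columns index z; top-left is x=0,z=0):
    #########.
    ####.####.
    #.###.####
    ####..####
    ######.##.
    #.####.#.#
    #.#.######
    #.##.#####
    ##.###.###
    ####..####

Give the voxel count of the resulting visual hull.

full grid |V| = 1000
V1 x: intersect with YZ mask (75 set) -- 750 left
V2 z: intersect with XY mask (56 set) -- 414 left
V3 y: intersect with XZ mask (80 set) -- 326 left

|visual hull| = 326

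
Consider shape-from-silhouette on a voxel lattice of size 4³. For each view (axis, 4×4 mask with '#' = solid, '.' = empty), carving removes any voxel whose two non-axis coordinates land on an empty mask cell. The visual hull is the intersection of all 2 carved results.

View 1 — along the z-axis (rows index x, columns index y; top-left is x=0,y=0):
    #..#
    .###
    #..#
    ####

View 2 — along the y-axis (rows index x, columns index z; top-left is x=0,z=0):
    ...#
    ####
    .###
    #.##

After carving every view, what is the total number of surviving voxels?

32 voxels

initial block: 4^3 = 64
V1 z: intersect with XY mask (11 set) -- 44 left
V2 y: intersect with XZ mask (11 set) -- 32 left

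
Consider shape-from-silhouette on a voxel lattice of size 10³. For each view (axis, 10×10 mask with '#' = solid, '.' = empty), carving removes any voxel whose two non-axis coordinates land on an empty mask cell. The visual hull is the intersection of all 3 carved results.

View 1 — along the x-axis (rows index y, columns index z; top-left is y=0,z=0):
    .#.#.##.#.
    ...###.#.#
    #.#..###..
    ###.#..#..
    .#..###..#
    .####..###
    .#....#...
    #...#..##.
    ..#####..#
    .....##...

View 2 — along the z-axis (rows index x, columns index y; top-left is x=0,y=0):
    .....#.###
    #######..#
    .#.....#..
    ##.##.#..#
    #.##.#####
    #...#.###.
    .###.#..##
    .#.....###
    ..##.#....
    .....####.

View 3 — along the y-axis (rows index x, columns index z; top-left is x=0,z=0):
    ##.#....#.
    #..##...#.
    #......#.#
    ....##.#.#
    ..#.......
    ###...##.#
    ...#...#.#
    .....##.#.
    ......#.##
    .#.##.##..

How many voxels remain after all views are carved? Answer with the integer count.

full grid |V| = 1000
after view 1 [x-axis, 46 of 100 cells solid] → remaining = 460
after view 2 [z-axis, 50 of 100 cells solid] → remaining = 229
after view 3 [y-axis, 36 of 100 cells solid] → remaining = 78

remaining voxels: 78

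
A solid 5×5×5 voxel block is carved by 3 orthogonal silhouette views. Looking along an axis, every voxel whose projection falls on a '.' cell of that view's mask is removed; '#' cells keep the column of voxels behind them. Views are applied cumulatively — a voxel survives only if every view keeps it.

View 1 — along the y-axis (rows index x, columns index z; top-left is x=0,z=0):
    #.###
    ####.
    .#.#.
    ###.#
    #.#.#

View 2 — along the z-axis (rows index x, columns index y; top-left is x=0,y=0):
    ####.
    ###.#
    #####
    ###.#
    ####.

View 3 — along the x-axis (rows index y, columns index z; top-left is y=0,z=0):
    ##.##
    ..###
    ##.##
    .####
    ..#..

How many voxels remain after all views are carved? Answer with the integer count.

remaining voxels: 45

full grid |V| = 125
V1 y: intersect with XZ mask (17 set) -- 85 left
V2 z: intersect with XY mask (21 set) -- 70 left
V3 x: intersect with YZ mask (16 set) -- 45 left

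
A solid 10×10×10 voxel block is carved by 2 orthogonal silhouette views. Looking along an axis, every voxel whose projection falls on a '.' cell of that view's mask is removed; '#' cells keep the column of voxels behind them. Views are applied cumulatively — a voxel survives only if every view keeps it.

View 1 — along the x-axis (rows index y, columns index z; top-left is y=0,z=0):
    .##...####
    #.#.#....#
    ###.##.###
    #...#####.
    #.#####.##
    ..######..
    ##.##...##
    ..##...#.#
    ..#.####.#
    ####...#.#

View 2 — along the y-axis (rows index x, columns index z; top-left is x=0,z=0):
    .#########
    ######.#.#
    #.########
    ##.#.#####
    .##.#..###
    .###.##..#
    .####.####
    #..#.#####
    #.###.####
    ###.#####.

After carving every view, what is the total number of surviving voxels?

initial block: 10^3 = 1000
  1. axis=0 (YZ plane), |mask|=60  ⇒  voxels=600
  2. axis=1 (XZ plane), |mask|=77  ⇒  voxels=467

467 voxels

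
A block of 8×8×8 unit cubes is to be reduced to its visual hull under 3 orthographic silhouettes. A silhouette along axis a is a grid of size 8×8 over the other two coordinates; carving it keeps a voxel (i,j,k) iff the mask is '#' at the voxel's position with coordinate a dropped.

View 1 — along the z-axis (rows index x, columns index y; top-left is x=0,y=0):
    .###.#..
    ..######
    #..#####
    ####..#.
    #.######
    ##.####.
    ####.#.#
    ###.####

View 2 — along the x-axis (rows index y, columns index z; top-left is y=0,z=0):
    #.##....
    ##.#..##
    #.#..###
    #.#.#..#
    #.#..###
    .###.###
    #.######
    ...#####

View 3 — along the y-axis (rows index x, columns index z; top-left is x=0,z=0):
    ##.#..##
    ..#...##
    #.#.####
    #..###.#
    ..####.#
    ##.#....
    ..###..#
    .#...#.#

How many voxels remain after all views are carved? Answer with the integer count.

remaining voxels: 134

initial block: 8^3 = 512
  1. axis=2 (XY plane), |mask|=47  ⇒  voxels=376
  2. axis=0 (YZ plane), |mask|=40  ⇒  voxels=235
  3. axis=1 (XZ plane), |mask|=34  ⇒  voxels=134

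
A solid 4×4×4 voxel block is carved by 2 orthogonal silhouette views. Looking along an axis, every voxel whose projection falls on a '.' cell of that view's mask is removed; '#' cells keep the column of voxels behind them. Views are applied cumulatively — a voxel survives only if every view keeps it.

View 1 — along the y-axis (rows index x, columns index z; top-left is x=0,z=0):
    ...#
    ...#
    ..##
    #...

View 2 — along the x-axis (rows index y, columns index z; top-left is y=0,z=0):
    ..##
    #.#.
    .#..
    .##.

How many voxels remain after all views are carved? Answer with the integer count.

|visual hull| = 7

start: 4×4×4 = 64 voxels
step 1: project along y, AND mask (5/16) → |grid| = 20
step 2: project along x, AND mask (7/16) → |grid| = 7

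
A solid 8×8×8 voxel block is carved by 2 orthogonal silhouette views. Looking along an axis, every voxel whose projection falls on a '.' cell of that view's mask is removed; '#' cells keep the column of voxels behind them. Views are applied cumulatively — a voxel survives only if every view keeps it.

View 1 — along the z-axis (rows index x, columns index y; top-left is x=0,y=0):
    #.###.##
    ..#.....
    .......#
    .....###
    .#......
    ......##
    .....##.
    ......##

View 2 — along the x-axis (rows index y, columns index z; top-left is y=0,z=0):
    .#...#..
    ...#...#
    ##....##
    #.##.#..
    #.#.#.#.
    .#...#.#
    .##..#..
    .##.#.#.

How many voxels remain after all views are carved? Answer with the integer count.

full grid |V| = 512
step 1: project along z, AND mask (18/64) → |grid| = 144
step 2: project along x, AND mask (26/64) → |grid| = 61

|visual hull| = 61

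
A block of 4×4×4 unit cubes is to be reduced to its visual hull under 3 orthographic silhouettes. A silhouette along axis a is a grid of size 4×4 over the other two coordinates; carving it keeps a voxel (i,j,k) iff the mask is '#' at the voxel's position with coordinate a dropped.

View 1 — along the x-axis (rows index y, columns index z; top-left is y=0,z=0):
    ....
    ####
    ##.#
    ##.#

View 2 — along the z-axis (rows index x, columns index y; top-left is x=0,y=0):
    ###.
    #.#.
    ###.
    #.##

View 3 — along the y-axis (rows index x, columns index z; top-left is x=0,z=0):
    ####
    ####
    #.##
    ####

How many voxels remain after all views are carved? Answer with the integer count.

remaining voxels: 21

start: 4×4×4 = 64 voxels
V1 x: intersect with YZ mask (10 set) -- 40 left
V2 z: intersect with XY mask (11 set) -- 23 left
V3 y: intersect with XZ mask (15 set) -- 21 left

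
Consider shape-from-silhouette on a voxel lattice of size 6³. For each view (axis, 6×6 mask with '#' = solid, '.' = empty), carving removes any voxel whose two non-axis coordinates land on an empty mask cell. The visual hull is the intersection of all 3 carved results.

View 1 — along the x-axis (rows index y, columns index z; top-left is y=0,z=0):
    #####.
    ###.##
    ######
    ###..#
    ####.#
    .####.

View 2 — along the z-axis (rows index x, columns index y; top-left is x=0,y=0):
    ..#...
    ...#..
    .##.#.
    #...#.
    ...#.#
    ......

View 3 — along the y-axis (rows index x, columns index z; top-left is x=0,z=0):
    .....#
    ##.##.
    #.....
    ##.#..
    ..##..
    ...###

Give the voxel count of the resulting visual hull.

|visual hull| = 15

initial block: 6^3 = 216
step 1: project along x, AND mask (29/36) → |grid| = 174
step 2: project along z, AND mask (9/36) → |grid| = 44
step 3: project along y, AND mask (14/36) → |grid| = 15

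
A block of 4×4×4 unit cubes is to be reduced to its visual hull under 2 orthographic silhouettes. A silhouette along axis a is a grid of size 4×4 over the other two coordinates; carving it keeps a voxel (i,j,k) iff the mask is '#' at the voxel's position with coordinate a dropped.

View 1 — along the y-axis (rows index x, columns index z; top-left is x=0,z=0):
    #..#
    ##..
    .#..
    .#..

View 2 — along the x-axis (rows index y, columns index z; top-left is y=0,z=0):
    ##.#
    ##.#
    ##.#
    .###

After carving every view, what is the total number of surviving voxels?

remaining voxels: 22

full grid |V| = 64
[1] y-view keeps 6 columns → grid now 24
[2] x-view keeps 12 columns → grid now 22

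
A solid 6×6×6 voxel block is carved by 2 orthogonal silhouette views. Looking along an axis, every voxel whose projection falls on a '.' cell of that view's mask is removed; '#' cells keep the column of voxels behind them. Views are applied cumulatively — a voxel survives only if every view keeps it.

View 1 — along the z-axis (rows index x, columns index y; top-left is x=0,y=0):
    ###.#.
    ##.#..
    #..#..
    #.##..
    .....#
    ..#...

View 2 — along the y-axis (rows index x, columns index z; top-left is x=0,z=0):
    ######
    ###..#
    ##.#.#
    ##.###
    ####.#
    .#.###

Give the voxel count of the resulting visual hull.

68 voxels

start: 6×6×6 = 216 voxels
carve view 1 (along z, XY-mask fill 14/36): 84 voxels remain
carve view 2 (along y, XZ-mask fill 28/36): 68 voxels remain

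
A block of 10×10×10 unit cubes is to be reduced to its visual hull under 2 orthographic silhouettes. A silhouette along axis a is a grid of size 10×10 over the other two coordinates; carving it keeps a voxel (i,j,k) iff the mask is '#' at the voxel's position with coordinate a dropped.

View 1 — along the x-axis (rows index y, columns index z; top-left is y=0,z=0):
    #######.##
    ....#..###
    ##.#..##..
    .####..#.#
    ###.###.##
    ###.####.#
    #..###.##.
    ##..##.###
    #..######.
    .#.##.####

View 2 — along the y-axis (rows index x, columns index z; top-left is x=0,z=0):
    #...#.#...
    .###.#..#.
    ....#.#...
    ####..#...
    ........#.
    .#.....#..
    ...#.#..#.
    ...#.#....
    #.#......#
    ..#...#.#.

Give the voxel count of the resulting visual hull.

|visual hull| = 185

initial block: 10^3 = 1000
step 1: project along x, AND mask (67/100) → |grid| = 670
step 2: project along y, AND mask (29/100) → |grid| = 185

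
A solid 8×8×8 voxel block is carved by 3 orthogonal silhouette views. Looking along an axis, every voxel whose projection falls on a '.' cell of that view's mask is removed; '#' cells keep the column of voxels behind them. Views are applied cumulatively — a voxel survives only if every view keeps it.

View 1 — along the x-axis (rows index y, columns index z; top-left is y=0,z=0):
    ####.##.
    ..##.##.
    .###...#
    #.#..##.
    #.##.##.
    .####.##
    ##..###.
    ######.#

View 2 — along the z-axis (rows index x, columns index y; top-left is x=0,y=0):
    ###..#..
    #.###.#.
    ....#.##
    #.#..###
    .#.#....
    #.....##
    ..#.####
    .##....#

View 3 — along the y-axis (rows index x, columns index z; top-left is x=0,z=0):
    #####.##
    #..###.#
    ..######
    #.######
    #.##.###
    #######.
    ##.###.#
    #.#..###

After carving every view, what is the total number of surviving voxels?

before carving: 512 voxels (8×8×8)
V1 x: intersect with YZ mask (41 set) -- 328 left
V2 z: intersect with XY mask (30 set) -- 157 left
V3 y: intersect with XZ mask (49 set) -- 120 left

remaining voxels: 120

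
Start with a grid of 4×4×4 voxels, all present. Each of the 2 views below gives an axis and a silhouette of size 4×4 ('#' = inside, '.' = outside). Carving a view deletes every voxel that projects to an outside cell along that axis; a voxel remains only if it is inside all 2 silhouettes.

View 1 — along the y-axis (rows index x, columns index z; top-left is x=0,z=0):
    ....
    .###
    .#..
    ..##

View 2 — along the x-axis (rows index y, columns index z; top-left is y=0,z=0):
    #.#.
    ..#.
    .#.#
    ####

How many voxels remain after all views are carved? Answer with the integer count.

full grid |V| = 64
step 1: project along y, AND mask (6/16) → |grid| = 24
step 2: project along x, AND mask (9/16) → |grid| = 14

remaining voxels: 14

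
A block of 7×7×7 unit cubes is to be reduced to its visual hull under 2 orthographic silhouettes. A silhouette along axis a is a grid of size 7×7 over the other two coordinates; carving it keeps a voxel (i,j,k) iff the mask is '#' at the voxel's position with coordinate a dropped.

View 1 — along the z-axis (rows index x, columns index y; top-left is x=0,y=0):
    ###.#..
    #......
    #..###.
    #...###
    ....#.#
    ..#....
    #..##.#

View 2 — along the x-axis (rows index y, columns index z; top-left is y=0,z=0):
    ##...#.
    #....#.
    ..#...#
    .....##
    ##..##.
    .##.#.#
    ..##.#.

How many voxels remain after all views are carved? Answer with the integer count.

before carving: 343 voxels (7×7×7)
after view 1 [z-axis, 20 of 49 cells solid] → remaining = 140
after view 2 [x-axis, 20 of 49 cells solid] → remaining = 62

voxel count = 62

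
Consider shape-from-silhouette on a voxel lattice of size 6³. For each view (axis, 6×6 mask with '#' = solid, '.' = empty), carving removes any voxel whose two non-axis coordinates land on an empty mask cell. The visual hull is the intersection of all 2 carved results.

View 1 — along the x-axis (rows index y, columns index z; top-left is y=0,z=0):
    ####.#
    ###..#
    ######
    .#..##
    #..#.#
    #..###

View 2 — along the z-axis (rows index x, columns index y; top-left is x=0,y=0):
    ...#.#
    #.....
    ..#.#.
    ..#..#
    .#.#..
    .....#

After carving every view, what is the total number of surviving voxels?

start: 6×6×6 = 216 voxels
V1 x: intersect with YZ mask (25 set) -- 150 left
V2 z: intersect with XY mask (10 set) -- 42 left

remaining voxels: 42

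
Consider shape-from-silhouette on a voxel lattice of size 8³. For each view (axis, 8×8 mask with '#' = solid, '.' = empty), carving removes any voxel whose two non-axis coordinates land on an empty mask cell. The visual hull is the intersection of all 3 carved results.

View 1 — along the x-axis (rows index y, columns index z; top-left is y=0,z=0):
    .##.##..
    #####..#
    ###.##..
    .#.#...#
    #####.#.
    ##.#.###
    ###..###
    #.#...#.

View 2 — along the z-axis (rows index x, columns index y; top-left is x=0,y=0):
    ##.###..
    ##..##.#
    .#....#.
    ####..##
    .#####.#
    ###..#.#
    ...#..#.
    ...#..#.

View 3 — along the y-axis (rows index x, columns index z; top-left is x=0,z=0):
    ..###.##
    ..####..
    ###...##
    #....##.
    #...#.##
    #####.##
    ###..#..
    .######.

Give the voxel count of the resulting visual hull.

|visual hull| = 91

initial block: 8^3 = 512
V1 x: intersect with YZ mask (39 set) -- 312 left
V2 z: intersect with XY mask (33 set) -- 160 left
V3 y: intersect with XZ mask (38 set) -- 91 left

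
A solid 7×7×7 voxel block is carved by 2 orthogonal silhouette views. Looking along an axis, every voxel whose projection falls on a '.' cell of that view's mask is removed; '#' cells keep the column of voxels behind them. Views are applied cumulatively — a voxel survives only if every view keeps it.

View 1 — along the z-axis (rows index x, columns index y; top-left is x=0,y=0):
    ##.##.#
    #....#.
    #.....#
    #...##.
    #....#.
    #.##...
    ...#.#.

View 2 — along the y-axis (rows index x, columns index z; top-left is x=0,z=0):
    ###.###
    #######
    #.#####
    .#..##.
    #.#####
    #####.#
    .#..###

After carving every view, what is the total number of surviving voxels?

|visual hull| = 103

before carving: 343 voxels (7×7×7)
V1 z: intersect with XY mask (19 set) -- 133 left
V2 y: intersect with XZ mask (38 set) -- 103 left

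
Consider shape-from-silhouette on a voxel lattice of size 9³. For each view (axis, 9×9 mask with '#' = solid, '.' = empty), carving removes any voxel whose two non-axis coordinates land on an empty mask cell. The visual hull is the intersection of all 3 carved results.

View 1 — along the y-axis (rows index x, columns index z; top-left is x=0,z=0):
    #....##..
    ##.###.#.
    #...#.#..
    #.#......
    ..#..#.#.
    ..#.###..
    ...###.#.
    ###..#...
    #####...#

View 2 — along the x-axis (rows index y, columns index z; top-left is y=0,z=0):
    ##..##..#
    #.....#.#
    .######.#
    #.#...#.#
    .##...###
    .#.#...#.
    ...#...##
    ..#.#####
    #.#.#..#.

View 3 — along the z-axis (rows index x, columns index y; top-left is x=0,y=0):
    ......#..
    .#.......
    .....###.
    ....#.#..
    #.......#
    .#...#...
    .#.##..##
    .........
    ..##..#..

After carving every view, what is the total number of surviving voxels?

remaining voxels: 24

full grid |V| = 729
V1 y: intersect with XZ mask (35 set) -- 315 left
V2 x: intersect with YZ mask (40 set) -- 145 left
V3 z: intersect with XY mask (19 set) -- 24 left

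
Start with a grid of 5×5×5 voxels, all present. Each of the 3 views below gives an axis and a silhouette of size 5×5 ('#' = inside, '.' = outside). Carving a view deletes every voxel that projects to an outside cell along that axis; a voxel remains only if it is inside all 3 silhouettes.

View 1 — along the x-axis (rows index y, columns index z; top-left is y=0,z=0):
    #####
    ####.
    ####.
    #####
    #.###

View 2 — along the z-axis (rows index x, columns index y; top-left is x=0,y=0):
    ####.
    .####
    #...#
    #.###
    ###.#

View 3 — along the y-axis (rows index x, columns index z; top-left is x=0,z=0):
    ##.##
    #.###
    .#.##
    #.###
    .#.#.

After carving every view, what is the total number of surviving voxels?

initial block: 5^3 = 125
step 1: project along x, AND mask (22/25) → |grid| = 110
step 2: project along z, AND mask (18/25) → |grid| = 79
step 3: project along y, AND mask (17/25) → |grid| = 55

55 voxels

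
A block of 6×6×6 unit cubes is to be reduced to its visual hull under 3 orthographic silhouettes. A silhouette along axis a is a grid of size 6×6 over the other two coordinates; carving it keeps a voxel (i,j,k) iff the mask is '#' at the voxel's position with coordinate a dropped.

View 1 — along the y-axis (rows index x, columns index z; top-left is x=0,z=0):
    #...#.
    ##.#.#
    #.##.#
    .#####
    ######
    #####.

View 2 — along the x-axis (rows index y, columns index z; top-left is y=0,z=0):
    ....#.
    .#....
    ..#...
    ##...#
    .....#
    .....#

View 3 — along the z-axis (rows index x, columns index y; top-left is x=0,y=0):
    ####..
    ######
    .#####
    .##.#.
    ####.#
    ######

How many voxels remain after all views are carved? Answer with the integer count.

|visual hull| = 28

before carving: 216 voxels (6×6×6)
after view 1 [y-axis, 26 of 36 cells solid] → remaining = 156
after view 2 [x-axis, 8 of 36 cells solid] → remaining = 33
after view 3 [z-axis, 29 of 36 cells solid] → remaining = 28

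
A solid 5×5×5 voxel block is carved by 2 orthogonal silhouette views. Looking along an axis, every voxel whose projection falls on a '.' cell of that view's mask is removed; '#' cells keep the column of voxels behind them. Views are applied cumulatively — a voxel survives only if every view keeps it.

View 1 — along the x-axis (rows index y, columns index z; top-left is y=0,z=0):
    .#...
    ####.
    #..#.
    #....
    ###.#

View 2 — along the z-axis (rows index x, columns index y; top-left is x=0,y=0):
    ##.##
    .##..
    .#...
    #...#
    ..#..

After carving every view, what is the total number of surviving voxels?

start: 5×5×5 = 125 voxels
after view 1 [x-axis, 12 of 25 cells solid] → remaining = 60
after view 2 [z-axis, 10 of 25 cells solid] → remaining = 27

|visual hull| = 27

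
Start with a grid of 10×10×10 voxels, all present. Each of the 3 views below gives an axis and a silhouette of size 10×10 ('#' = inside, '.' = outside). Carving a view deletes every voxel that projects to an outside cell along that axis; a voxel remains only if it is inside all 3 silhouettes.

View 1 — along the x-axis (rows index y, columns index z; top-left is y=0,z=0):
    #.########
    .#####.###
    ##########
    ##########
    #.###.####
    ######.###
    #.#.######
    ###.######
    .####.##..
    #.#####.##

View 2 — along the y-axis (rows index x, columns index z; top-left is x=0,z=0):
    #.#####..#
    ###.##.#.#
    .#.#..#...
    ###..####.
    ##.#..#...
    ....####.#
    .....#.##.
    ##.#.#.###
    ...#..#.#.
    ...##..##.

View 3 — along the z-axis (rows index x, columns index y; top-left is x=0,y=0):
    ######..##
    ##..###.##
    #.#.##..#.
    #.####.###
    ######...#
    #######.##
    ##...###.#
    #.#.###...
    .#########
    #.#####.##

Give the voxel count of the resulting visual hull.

remaining voxels: 306

initial block: 10^3 = 1000
  1. axis=0 (YZ plane), |mask|=85  ⇒  voxels=850
  2. axis=1 (XZ plane), |mask|=50  ⇒  voxels=419
  3. axis=2 (XY plane), |mask|=72  ⇒  voxels=306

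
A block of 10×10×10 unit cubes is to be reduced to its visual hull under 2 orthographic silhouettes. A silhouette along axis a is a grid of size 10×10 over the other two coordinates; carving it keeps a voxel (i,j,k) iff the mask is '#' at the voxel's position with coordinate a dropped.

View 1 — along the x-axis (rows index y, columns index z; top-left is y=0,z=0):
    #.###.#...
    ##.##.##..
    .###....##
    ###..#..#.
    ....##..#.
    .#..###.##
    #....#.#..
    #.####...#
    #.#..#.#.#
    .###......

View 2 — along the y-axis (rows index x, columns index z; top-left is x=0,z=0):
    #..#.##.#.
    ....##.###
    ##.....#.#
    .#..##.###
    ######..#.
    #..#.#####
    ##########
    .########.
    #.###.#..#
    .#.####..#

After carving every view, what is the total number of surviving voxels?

initial block: 10^3 = 1000
  1. axis=0 (YZ plane), |mask|=47  ⇒  voxels=470
  2. axis=1 (XZ plane), |mask|=64  ⇒  voxels=300

|visual hull| = 300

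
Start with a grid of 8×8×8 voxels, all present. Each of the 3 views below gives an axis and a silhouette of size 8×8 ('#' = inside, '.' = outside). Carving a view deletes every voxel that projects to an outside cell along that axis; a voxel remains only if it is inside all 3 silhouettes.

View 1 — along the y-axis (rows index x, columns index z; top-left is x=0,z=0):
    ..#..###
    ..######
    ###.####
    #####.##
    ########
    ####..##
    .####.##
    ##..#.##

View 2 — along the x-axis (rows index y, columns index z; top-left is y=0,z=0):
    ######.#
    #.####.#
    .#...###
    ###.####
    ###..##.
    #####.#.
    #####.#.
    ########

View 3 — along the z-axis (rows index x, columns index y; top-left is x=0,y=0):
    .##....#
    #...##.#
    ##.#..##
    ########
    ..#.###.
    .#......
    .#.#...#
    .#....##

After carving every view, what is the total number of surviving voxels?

|visual hull| = 153

initial block: 8^3 = 512
[1] y-view keeps 49 columns → grid now 392
[2] x-view keeps 49 columns → grid now 299
[3] z-view keeps 31 columns → grid now 153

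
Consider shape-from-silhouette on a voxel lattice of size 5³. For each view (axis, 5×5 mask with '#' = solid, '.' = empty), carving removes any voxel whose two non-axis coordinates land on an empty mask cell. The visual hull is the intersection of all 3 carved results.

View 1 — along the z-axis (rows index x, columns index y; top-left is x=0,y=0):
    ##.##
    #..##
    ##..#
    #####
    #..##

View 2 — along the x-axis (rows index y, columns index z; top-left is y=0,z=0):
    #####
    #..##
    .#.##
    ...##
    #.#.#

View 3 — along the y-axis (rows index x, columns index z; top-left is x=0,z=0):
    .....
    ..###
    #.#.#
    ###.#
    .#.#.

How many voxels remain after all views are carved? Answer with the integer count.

voxel count = 30

initial block: 5^3 = 125
  1. axis=2 (XY plane), |mask|=18  ⇒  voxels=90
  2. axis=0 (YZ plane), |mask|=16  ⇒  voxels=60
  3. axis=1 (XZ plane), |mask|=12  ⇒  voxels=30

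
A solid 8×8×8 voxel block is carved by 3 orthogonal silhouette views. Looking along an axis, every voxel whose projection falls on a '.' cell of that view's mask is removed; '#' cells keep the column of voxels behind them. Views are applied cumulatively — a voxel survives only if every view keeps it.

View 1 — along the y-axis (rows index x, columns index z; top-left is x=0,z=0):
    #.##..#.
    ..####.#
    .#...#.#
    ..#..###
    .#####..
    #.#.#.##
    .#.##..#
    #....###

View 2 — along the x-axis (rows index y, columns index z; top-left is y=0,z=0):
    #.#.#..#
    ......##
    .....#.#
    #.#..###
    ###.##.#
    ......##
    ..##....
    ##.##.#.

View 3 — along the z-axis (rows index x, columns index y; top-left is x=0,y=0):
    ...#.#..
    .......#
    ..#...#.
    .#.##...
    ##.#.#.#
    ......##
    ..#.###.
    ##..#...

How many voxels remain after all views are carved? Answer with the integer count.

full grid |V| = 512
  1. axis=1 (XZ plane), |mask|=34  ⇒  voxels=272
  2. axis=0 (YZ plane), |mask|=28  ⇒  voxels=125
  3. axis=2 (XY plane), |mask|=22  ⇒  voxels=41

41 voxels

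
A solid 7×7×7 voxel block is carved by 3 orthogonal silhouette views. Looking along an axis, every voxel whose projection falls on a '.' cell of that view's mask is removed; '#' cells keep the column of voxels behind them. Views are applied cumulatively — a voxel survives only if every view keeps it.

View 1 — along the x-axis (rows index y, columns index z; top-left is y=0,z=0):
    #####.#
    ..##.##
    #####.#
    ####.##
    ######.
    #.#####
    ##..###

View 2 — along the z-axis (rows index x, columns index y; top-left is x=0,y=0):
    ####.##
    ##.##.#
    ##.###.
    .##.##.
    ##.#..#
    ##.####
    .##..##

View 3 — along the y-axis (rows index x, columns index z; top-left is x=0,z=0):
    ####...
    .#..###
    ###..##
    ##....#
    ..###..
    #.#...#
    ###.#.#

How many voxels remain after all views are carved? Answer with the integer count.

100 voxels

start: 7×7×7 = 343 voxels
V1 x: intersect with YZ mask (39 set) -- 273 left
V2 z: intersect with XY mask (34 set) -- 185 left
V3 y: intersect with XZ mask (27 set) -- 100 left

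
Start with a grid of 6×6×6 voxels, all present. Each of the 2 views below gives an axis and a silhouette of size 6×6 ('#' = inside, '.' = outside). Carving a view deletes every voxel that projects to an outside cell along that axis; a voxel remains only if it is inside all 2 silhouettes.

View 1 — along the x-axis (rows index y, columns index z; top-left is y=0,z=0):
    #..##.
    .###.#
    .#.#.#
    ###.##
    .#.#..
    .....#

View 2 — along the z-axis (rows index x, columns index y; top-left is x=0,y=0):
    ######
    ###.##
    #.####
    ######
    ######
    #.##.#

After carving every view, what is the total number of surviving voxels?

before carving: 216 voxels (6×6×6)
after view 1 [x-axis, 18 of 36 cells solid] → remaining = 108
after view 2 [z-axis, 32 of 36 cells solid] → remaining = 93

remaining voxels: 93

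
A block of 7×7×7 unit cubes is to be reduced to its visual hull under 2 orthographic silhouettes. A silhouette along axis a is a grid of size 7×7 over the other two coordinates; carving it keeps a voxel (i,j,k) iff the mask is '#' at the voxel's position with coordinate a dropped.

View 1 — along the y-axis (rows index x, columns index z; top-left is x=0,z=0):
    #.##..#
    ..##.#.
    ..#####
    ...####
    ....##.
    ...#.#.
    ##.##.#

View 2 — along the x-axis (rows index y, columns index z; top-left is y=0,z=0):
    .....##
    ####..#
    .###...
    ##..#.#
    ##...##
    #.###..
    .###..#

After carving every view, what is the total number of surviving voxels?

initial block: 7^3 = 343
after view 1 [y-axis, 25 of 49 cells solid] → remaining = 175
after view 2 [x-axis, 26 of 49 cells solid] → remaining = 87

87 voxels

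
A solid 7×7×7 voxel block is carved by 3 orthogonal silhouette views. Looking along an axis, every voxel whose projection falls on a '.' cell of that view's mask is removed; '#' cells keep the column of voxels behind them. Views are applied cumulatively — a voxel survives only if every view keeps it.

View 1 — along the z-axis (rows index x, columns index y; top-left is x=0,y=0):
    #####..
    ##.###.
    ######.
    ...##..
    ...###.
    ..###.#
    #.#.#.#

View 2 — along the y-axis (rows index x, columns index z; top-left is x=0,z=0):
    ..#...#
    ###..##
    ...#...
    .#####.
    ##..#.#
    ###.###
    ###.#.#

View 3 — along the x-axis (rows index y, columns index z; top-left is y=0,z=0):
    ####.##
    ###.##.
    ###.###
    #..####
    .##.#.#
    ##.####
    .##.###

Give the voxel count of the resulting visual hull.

voxel count = 82

start: 7×7×7 = 343 voxels
carve view 1 (along z, XY-mask fill 29/49): 203 voxels remain
carve view 2 (along y, XZ-mask fill 28/49): 107 voxels remain
carve view 3 (along x, YZ-mask fill 37/49): 82 voxels remain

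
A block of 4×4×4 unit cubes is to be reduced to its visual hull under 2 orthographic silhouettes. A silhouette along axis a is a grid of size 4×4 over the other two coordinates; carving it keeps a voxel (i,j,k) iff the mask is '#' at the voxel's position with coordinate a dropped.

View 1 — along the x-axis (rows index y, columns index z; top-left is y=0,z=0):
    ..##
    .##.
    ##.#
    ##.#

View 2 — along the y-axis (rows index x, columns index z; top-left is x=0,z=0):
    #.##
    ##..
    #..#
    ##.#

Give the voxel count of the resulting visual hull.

|visual hull| = 25

start: 4×4×4 = 64 voxels
carve view 1 (along x, YZ-mask fill 10/16): 40 voxels remain
carve view 2 (along y, XZ-mask fill 10/16): 25 voxels remain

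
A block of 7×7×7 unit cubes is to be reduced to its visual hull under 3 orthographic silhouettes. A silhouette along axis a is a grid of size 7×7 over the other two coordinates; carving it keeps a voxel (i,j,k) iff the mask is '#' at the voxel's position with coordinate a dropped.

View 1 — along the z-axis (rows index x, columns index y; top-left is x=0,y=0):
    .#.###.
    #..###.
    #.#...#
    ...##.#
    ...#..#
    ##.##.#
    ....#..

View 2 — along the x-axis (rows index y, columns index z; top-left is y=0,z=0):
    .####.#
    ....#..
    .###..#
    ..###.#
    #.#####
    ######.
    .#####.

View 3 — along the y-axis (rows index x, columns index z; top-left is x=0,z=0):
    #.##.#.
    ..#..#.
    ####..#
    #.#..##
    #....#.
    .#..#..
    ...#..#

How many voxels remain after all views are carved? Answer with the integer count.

|visual hull| = 45

before carving: 343 voxels (7×7×7)
V1 z: intersect with XY mask (22 set) -- 154 left
V2 x: intersect with YZ mask (31 set) -- 103 left
V3 y: intersect with XZ mask (21 set) -- 45 left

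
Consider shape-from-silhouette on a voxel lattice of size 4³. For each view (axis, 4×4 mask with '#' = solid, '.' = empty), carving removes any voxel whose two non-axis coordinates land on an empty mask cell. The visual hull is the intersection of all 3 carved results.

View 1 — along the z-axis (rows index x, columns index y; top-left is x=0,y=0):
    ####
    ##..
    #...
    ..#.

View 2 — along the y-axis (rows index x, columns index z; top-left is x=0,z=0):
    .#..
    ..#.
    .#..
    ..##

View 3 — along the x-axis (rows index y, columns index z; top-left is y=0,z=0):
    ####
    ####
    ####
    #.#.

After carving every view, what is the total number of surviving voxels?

initial block: 4^3 = 64
after view 1 [z-axis, 8 of 16 cells solid] → remaining = 32
after view 2 [y-axis, 5 of 16 cells solid] → remaining = 9
after view 3 [x-axis, 14 of 16 cells solid] → remaining = 8

8 voxels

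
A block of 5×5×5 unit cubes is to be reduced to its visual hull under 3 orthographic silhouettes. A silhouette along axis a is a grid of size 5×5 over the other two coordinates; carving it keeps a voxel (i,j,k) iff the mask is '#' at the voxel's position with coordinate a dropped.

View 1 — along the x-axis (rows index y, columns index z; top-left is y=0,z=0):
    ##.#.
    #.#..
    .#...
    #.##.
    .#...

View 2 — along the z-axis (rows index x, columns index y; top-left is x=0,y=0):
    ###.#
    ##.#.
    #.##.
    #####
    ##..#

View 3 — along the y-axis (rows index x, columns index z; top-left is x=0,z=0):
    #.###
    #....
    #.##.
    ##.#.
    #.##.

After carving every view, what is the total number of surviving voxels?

full grid |V| = 125
step 1: project along x, AND mask (10/25) → |grid| = 50
step 2: project along z, AND mask (18/25) → |grid| = 38
step 3: project along y, AND mask (14/25) → |grid| = 24

24 voxels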